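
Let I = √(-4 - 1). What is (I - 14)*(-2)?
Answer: 28 - 2*I*√5 ≈ 28.0 - 4.4721*I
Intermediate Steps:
I = I*√5 (I = √(-5) = I*√5 ≈ 2.2361*I)
(I - 14)*(-2) = (I*√5 - 14)*(-2) = (-14 + I*√5)*(-2) = 28 - 2*I*√5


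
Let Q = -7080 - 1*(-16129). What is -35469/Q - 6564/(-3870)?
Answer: -12977899/5836605 ≈ -2.2235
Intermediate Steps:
Q = 9049 (Q = -7080 + 16129 = 9049)
-35469/Q - 6564/(-3870) = -35469/9049 - 6564/(-3870) = -35469*1/9049 - 6564*(-1/3870) = -35469/9049 + 1094/645 = -12977899/5836605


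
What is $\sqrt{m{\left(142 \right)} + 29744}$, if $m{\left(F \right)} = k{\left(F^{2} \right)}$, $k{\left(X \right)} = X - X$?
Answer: $52 \sqrt{11} \approx 172.46$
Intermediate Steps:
$k{\left(X \right)} = 0$
$m{\left(F \right)} = 0$
$\sqrt{m{\left(142 \right)} + 29744} = \sqrt{0 + 29744} = \sqrt{29744} = 52 \sqrt{11}$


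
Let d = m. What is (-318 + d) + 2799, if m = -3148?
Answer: -667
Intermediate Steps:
d = -3148
(-318 + d) + 2799 = (-318 - 3148) + 2799 = -3466 + 2799 = -667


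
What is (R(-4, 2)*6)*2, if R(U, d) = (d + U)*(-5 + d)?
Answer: 72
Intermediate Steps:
R(U, d) = (-5 + d)*(U + d) (R(U, d) = (U + d)*(-5 + d) = (-5 + d)*(U + d))
(R(-4, 2)*6)*2 = ((2² - 5*(-4) - 5*2 - 4*2)*6)*2 = ((4 + 20 - 10 - 8)*6)*2 = (6*6)*2 = 36*2 = 72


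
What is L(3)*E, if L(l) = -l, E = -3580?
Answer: 10740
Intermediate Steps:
L(3)*E = -1*3*(-3580) = -3*(-3580) = 10740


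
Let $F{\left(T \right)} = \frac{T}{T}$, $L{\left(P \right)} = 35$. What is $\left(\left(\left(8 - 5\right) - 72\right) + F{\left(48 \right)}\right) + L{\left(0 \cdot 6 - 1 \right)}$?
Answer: $-33$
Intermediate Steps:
$F{\left(T \right)} = 1$
$\left(\left(\left(8 - 5\right) - 72\right) + F{\left(48 \right)}\right) + L{\left(0 \cdot 6 - 1 \right)} = \left(\left(\left(8 - 5\right) - 72\right) + 1\right) + 35 = \left(\left(3 - 72\right) + 1\right) + 35 = \left(-69 + 1\right) + 35 = -68 + 35 = -33$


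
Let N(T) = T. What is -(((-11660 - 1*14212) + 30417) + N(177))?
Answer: -4722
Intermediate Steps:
-(((-11660 - 1*14212) + 30417) + N(177)) = -(((-11660 - 1*14212) + 30417) + 177) = -(((-11660 - 14212) + 30417) + 177) = -((-25872 + 30417) + 177) = -(4545 + 177) = -1*4722 = -4722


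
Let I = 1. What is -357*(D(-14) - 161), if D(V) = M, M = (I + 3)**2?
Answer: 51765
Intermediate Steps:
M = 16 (M = (1 + 3)**2 = 4**2 = 16)
D(V) = 16
-357*(D(-14) - 161) = -357*(16 - 161) = -357*(-145) = 51765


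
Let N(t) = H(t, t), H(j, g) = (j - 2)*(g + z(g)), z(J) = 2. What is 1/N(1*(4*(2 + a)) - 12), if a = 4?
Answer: 1/140 ≈ 0.0071429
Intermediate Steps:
H(j, g) = (-2 + j)*(2 + g) (H(j, g) = (j - 2)*(g + 2) = (-2 + j)*(2 + g))
N(t) = -4 + t² (N(t) = -4 - 2*t + 2*t + t*t = -4 - 2*t + 2*t + t² = -4 + t²)
1/N(1*(4*(2 + a)) - 12) = 1/(-4 + (1*(4*(2 + 4)) - 12)²) = 1/(-4 + (1*(4*6) - 12)²) = 1/(-4 + (1*24 - 12)²) = 1/(-4 + (24 - 12)²) = 1/(-4 + 12²) = 1/(-4 + 144) = 1/140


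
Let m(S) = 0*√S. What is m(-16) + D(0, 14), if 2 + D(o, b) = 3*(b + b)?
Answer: 82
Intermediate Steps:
m(S) = 0
D(o, b) = -2 + 6*b (D(o, b) = -2 + 3*(b + b) = -2 + 3*(2*b) = -2 + 6*b)
m(-16) + D(0, 14) = 0 + (-2 + 6*14) = 0 + (-2 + 84) = 0 + 82 = 82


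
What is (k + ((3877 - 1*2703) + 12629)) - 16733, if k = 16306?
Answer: 13376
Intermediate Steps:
(k + ((3877 - 1*2703) + 12629)) - 16733 = (16306 + ((3877 - 1*2703) + 12629)) - 16733 = (16306 + ((3877 - 2703) + 12629)) - 16733 = (16306 + (1174 + 12629)) - 16733 = (16306 + 13803) - 16733 = 30109 - 16733 = 13376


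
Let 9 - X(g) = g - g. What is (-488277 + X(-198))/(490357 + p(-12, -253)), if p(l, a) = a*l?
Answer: -488268/493393 ≈ -0.98961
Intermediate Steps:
X(g) = 9 (X(g) = 9 - (g - g) = 9 - 1*0 = 9 + 0 = 9)
(-488277 + X(-198))/(490357 + p(-12, -253)) = (-488277 + 9)/(490357 - 253*(-12)) = -488268/(490357 + 3036) = -488268/493393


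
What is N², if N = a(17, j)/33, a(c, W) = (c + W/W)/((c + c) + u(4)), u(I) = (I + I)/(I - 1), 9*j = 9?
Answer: 81/366025 ≈ 0.00022130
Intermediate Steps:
j = 1 (j = (⅑)*9 = 1)
u(I) = 2*I/(-1 + I) (u(I) = (2*I)/(-1 + I) = 2*I/(-1 + I))
a(c, W) = (1 + c)/(8/3 + 2*c) (a(c, W) = (c + W/W)/((c + c) + 2*4/(-1 + 4)) = (c + 1)/(2*c + 2*4/3) = (1 + c)/(2*c + 2*4*(⅓)) = (1 + c)/(2*c + 8/3) = (1 + c)/(8/3 + 2*c))
N = 9/605 (N = (3*(1 + 17)/(2*(4 + 3*17)))/33 = ((3/2)*18/(4 + 51))*(1/33) = ((3/2)*18/55)*(1/33) = ((3/2)*(1/55)*18)*(1/33) = (27/55)*(1/33) = 9/605 ≈ 0.014876)
N² = (9/605)² = 81/366025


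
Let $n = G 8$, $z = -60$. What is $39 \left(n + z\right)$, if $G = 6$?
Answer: $-468$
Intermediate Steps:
$n = 48$ ($n = 6 \cdot 8 = 48$)
$39 \left(n + z\right) = 39 \left(48 - 60\right) = 39 \left(-12\right) = -468$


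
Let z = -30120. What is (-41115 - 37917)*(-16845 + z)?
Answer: 3711737880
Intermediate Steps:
(-41115 - 37917)*(-16845 + z) = (-41115 - 37917)*(-16845 - 30120) = -79032*(-46965) = 3711737880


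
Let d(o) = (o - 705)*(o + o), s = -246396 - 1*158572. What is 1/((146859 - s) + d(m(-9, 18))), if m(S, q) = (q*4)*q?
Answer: 1/2083699 ≈ 4.7992e-7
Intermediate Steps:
s = -404968 (s = -246396 - 158572 = -404968)
m(S, q) = 4*q**2 (m(S, q) = (4*q)*q = 4*q**2)
d(o) = 2*o*(-705 + o) (d(o) = (-705 + o)*(2*o) = 2*o*(-705 + o))
1/((146859 - s) + d(m(-9, 18))) = 1/((146859 - 1*(-404968)) + 2*(4*18**2)*(-705 + 4*18**2)) = 1/((146859 + 404968) + 2*(4*324)*(-705 + 4*324)) = 1/(551827 + 2*1296*(-705 + 1296)) = 1/(551827 + 2*1296*591) = 1/(551827 + 1531872) = 1/2083699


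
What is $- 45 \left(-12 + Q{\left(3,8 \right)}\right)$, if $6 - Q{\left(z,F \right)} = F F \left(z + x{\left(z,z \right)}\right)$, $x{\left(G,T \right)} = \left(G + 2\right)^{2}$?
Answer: $80910$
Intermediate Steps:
$x{\left(G,T \right)} = \left(2 + G\right)^{2}$
$Q{\left(z,F \right)} = 6 - F^{2} \left(z + \left(2 + z\right)^{2}\right)$ ($Q{\left(z,F \right)} = 6 - F F \left(z + \left(2 + z\right)^{2}\right) = 6 - F^{2} \left(z + \left(2 + z\right)^{2}\right)$)
$- 45 \left(-12 + Q{\left(3,8 \right)}\right) = - 45 \left(-12 - \left(-6 + 192 + 8^{2} \left(2 + 3\right)^{2}\right)\right) = - 45 \left(-12 - \left(-6 + 192 + 1600\right)\right) = - 45 \left(-12 - \left(186 + 1600\right)\right) = - 45 \left(-12 - 1786\right) = \left(-45\right) \left(-1798\right) = 80910$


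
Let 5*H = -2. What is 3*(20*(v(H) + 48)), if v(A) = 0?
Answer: 2880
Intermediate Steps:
H = -2/5 (H = (1/5)*(-2) = -2/5 ≈ -0.40000)
3*(20*(v(H) + 48)) = 3*(20*(0 + 48)) = 3*(20*48) = 3*960 = 2880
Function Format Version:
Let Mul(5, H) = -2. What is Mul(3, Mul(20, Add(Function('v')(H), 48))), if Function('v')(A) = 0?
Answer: 2880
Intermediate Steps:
H = Rational(-2, 5) (H = Mul(Rational(1, 5), -2) = Rational(-2, 5) ≈ -0.40000)
Mul(3, Mul(20, Add(Function('v')(H), 48))) = Mul(3, Mul(20, Add(0, 48))) = Mul(3, Mul(20, 48)) = Mul(3, 960) = 2880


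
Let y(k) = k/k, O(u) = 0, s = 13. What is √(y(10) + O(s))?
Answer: 1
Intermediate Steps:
y(k) = 1
√(y(10) + O(s)) = √(1 + 0) = √1 = 1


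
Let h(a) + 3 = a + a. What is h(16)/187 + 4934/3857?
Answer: 1034511/721259 ≈ 1.4343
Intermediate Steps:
h(a) = -3 + 2*a (h(a) = -3 + (a + a) = -3 + 2*a)
h(16)/187 + 4934/3857 = (-3 + 2*16)/187 + 4934/3857 = (-3 + 32)*(1/187) + 4934*(1/3857) = 29*(1/187) + 4934/3857 = 29/187 + 4934/3857 = 1034511/721259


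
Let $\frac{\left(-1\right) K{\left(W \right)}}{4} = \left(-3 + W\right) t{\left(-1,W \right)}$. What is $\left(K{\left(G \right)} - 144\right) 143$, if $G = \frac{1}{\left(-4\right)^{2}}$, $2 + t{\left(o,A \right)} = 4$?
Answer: $- \frac{34463}{2} \approx -17232.0$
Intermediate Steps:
$t{\left(o,A \right)} = 2$ ($t{\left(o,A \right)} = -2 + 4 = 2$)
$G = \frac{1}{16} \approx 0.0625$
$K{\left(W \right)} = 24 - 8 W$ ($K{\left(W \right)} = - 4 \left(-3 + W\right) 2 = - 4 \left(-6 + 2 W\right) = 24 - 8 W$)
$\left(K{\left(G \right)} - 144\right) 143 = \left(\left(24 - \frac{1}{2}\right) - 144\right) 143 = \left(\frac{47}{2} - 144\right) 143 = \left(- \frac{241}{2}\right) 143 = - \frac{34463}{2}$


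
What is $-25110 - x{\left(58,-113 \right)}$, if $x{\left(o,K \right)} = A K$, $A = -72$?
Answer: $-33246$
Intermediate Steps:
$x{\left(o,K \right)} = - 72 K$
$-25110 - x{\left(58,-113 \right)} = -25110 - \left(-72\right) \left(-113\right) = -25110 - 8136 = -33246$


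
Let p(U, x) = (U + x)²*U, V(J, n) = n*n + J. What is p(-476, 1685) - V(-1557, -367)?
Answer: -695893288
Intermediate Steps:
V(J, n) = J + n² (V(J, n) = n² + J = J + n²)
p(U, x) = U*(U + x)²
p(-476, 1685) - V(-1557, -367) = -476*(-476 + 1685)² - (-1557 + (-367)²) = -476*1209² - (-1557 + 134689) = -476*1461681 - 1*133132 = -695760156 - 133132 = -695893288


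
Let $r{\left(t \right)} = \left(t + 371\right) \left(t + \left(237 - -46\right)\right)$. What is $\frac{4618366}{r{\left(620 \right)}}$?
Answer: $\frac{4618366}{894873} \approx 5.1609$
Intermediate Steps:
$r{\left(t \right)} = \left(283 + t\right) \left(371 + t\right)$ ($r{\left(t \right)} = \left(371 + t\right) \left(t + \left(237 + 46\right)\right) = \left(371 + t\right) \left(t + 283\right) = \left(371 + t\right) \left(283 + t\right) = \left(283 + t\right) \left(371 + t\right)$)
$\frac{4618366}{r{\left(620 \right)}} = \frac{4618366}{104993 + 620^{2} + 654 \cdot 620} = \frac{4618366}{104993 + 384400 + 405480} = \frac{4618366}{894873}$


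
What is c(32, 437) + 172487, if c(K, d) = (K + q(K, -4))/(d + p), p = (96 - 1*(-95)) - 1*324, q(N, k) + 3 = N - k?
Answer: 52436113/304 ≈ 1.7249e+5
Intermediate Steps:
q(N, k) = -3 + N - k (q(N, k) = -3 + (N - k) = -3 + N - k)
p = -133 (p = (96 + 95) - 324 = 191 - 324 = -133)
c(K, d) = (1 + 2*K)/(-133 + d) (c(K, d) = (K + (-3 + K - 1*(-4)))/(d - 133) = (K + (-3 + K + 4))/(-133 + d) = (K + (1 + K))/(-133 + d) = (1 + 2*K)/(-133 + d))
c(32, 437) + 172487 = (1 + 2*32)/(-133 + 437) + 172487 = (1 + 64)/304 + 172487 = (1/304)*65 + 172487 = 65/304 + 172487 = 52436113/304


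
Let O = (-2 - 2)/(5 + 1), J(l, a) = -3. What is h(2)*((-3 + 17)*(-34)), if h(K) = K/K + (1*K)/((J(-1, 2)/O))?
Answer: -6188/9 ≈ -687.56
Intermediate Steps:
O = -⅔ (O = -4/6 = -4*⅙ = -⅔ ≈ -0.66667)
h(K) = 1 + 2*K/9 (h(K) = K/K + (1*K)/((-3/(-⅔))) = 1 + K/((-3*(-3/2))) = 1 + K/(9/2) = 1 + K*(2/9) = 1 + 2*K/9)
h(2)*((-3 + 17)*(-34)) = (1 + (2/9)*2)*((-3 + 17)*(-34)) = (1 + 4/9)*(14*(-34)) = (13/9)*(-476) = -6188/9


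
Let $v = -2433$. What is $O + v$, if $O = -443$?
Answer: $-2876$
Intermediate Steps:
$O + v = -443 - 2433 = -2876$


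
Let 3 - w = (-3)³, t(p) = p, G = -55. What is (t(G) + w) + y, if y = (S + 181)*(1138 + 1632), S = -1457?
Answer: -3534545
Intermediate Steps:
y = -3534520 (y = (-1457 + 181)*(1138 + 1632) = -1276*2770 = -3534520)
w = 30 (w = 3 - 1*(-3)³ = 3 - 1*(-27) = 3 + 27 = 30)
(t(G) + w) + y = (-55 + 30) - 3534520 = -25 - 3534520 = -3534545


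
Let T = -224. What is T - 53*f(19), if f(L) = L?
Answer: -1231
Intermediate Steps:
T - 53*f(19) = -224 - 53*19 = -224 - 1007 = -1231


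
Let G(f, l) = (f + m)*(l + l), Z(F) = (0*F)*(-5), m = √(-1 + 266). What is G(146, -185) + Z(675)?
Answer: -54020 - 370*√265 ≈ -60043.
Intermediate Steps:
m = √265 ≈ 16.279
Z(F) = 0 (Z(F) = 0*(-5) = 0)
G(f, l) = 2*l*(f + √265) (G(f, l) = (f + √265)*(l + l) = (f + √265)*(2*l) = 2*l*(f + √265))
G(146, -185) + Z(675) = 2*(-185)*(146 + √265) + 0 = (-54020 - 370*√265) + 0 = -54020 - 370*√265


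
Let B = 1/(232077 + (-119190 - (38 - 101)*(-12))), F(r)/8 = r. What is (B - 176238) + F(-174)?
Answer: -19917829529/112131 ≈ -1.7763e+5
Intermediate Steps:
F(r) = 8*r
B = 1/112131 (B = 1/(232077 + (-119190 - (-63)*(-12))) = 1/(232077 + (-119190 - 1*756)) = 1/(232077 + (-119190 - 756)) = 1/(232077 - 119946) = 1/112131 ≈ 8.9181e-6)
(B - 176238) + F(-174) = (1/112131 - 176238) + 8*(-174) = -19761743177/112131 - 1392 = -19917829529/112131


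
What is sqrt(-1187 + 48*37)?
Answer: sqrt(589) ≈ 24.269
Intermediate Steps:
sqrt(-1187 + 48*37) = sqrt(-1187 + 1776) = sqrt(589)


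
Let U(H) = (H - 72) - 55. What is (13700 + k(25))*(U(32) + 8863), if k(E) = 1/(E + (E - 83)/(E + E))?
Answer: 17898173200/149 ≈ 1.2012e+8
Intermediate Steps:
U(H) = -127 + H (U(H) = (-72 + H) - 55 = -127 + H)
k(E) = 1/(E + (-83 + E)/(2*E)) (k(E) = 1/(E + (-83 + E)/((2*E))) = 1/(E + (-83 + E)*(1/(2*E))) = 1/(E + (-83 + E)/(2*E)))
(13700 + k(25))*(U(32) + 8863) = (13700 + 2*25/(-83 + 25 + 2*25**2))*((-127 + 32) + 8863) = (13700 + 2*25/(-83 + 25 + 2*625))*(-95 + 8863) = (13700 + 2*25/(-83 + 25 + 1250))*8768 = (13700 + 2*25/1192)*8768 = (13700 + 2*25*(1/1192))*8768 = (13700 + 25/596)*8768 = (8165225/596)*8768 = 17898173200/149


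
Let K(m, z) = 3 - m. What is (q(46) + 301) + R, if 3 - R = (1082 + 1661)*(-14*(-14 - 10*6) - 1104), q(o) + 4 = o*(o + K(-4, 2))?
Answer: 189262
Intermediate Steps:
q(o) = -4 + o*(7 + o) (q(o) = -4 + o*(o + (3 - 1*(-4))) = -4 + o*(o + (3 + 4)) = -4 + o*(o + 7) = -4 + o*(7 + o))
R = 186527 (R = 3 - (1082 + 1661)*(-14*(-14 - 10*6) - 1104) = 3 - 2743*(-14*(-14 - 60) - 1104) = 3 - 2743*(-14*(-74) - 1104) = 3 - 2743*(1036 - 1104) = 3 - 2743*(-68) = 3 - 1*(-186524) = 3 + 186524 = 186527)
(q(46) + 301) + R = ((-4 + 46² + 7*46) + 301) + 186527 = ((-4 + 2116 + 322) + 301) + 186527 = (2434 + 301) + 186527 = 2735 + 186527 = 189262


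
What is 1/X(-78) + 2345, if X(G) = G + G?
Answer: 365819/156 ≈ 2345.0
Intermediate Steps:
X(G) = 2*G
1/X(-78) + 2345 = 1/(2*(-78)) + 2345 = 1/(-156) + 2345 = -1/156 + 2345 = 365819/156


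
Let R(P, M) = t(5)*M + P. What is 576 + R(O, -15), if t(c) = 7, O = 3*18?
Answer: 525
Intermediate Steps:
O = 54
R(P, M) = P + 7*M (R(P, M) = 7*M + P = P + 7*M)
576 + R(O, -15) = 576 + (54 + 7*(-15)) = 576 + (54 - 105) = 576 - 51 = 525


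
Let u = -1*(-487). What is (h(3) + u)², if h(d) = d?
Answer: 240100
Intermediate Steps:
u = 487
(h(3) + u)² = (3 + 487)² = 490² = 240100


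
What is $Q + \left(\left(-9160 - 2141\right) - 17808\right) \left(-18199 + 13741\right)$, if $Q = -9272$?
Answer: $129758650$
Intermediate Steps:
$Q + \left(\left(-9160 - 2141\right) - 17808\right) \left(-18199 + 13741\right) = -9272 + \left(\left(-9160 - 2141\right) - 17808\right) \left(-18199 + 13741\right) = -9272 + \left(-11301 - 17808\right) \left(-4458\right) = -9272 - -129767922 = -9272 + 129767922 = 129758650$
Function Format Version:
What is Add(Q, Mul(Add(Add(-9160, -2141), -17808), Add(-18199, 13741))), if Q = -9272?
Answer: 129758650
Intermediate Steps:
Add(Q, Mul(Add(Add(-9160, -2141), -17808), Add(-18199, 13741))) = Add(-9272, Mul(Add(Add(-9160, -2141), -17808), Add(-18199, 13741))) = Add(-9272, Mul(Add(-11301, -17808), -4458)) = Add(-9272, Mul(-29109, -4458)) = Add(-9272, 129767922) = 129758650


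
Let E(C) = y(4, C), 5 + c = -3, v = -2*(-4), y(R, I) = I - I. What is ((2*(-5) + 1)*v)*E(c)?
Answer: 0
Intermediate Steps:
y(R, I) = 0
v = 8
c = -8 (c = -5 - 3 = -8)
E(C) = 0
((2*(-5) + 1)*v)*E(c) = ((2*(-5) + 1)*8)*0 = ((-10 + 1)*8)*0 = -9*8*0 = -72*0 = 0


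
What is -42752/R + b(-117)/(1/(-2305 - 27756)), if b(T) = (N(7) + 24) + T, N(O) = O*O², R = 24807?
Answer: -186430849502/24807 ≈ -7.5152e+6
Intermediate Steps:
N(O) = O³
b(T) = 367 + T (b(T) = (7³ + 24) + T = (343 + 24) + T = 367 + T)
-42752/R + b(-117)/(1/(-2305 - 27756)) = -42752/24807 + (367 - 117)/(1/(-2305 - 27756)) = -42752*1/24807 + 250/(1/(-30061)) = -42752/24807 + 250/(-1/30061) = -42752/24807 + 250*(-30061) = -42752/24807 - 7515250 = -186430849502/24807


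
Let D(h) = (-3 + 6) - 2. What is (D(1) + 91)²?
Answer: 8464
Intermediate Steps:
D(h) = 1 (D(h) = 3 - 2 = 1)
(D(1) + 91)² = (1 + 91)² = 92² = 8464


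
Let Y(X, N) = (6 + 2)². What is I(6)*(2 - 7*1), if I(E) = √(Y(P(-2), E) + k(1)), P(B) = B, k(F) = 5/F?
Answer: -5*√69 ≈ -41.533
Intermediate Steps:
Y(X, N) = 64 (Y(X, N) = 8² = 64)
I(E) = √69 (I(E) = √(64 + 5/1) = √(64 + 5*1) = √(64 + 5) = √69)
I(6)*(2 - 7*1) = √69*(2 - 7*1) = √69*(2 - 7) = √69*(-5) = -5*√69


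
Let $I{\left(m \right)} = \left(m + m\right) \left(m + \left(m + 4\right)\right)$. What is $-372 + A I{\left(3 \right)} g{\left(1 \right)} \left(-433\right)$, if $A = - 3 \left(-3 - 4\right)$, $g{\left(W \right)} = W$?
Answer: $-545952$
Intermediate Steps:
$A = 21$ ($A = \left(-3\right) \left(-7\right) = 21$)
$I{\left(m \right)} = 2 m \left(4 + 2 m\right)$ ($I{\left(m \right)} = 2 m \left(m + \left(4 + m\right)\right) = 2 m \left(4 + 2 m\right)$)
$-372 + A I{\left(3 \right)} g{\left(1 \right)} \left(-433\right) = -372 + 21 \cdot 4 \cdot 3 \left(2 + 3\right) 1 \left(-433\right) = -372 + 21 \cdot 4 \cdot 3 \cdot 5 \cdot 1 \left(-433\right) = -372 + 21 \cdot 60 \cdot 1 \left(-433\right) = -372 + 1260 \cdot 1 \left(-433\right) = -372 + 1260 \left(-433\right) = -372 - 545580 = -545952$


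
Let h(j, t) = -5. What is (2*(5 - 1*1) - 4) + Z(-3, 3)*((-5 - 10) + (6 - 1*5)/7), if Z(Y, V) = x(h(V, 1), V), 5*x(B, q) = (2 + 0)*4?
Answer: -692/35 ≈ -19.771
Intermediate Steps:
x(B, q) = 8/5 (x(B, q) = ((2 + 0)*4)/5 = (2*4)/5 = (1/5)*8 = 8/5)
Z(Y, V) = 8/5
(2*(5 - 1*1) - 4) + Z(-3, 3)*((-5 - 10) + (6 - 1*5)/7) = (2*(5 - 1*1) - 4) + 8*((-5 - 10) + (6 - 1*5)/7)/5 = (2*(5 - 1) - 4) + 8*(-15 + (6 - 5)*(1/7))/5 = (2*4 - 4) + 8*(-15 + 1*(1/7))/5 = (8 - 4) + 8*(-15 + 1/7)/5 = 4 + (8/5)*(-104/7) = 4 - 832/35 = -692/35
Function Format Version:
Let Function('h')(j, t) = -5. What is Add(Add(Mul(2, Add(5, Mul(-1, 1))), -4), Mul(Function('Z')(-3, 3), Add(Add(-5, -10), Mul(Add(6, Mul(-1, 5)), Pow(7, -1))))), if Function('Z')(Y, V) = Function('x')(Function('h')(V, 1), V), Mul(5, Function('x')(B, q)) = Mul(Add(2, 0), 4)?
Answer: Rational(-692, 35) ≈ -19.771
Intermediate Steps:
Function('x')(B, q) = Rational(8, 5) (Function('x')(B, q) = Mul(Rational(1, 5), Mul(Add(2, 0), 4)) = Mul(Rational(1, 5), Mul(2, 4)) = Mul(Rational(1, 5), 8) = Rational(8, 5))
Function('Z')(Y, V) = Rational(8, 5)
Add(Add(Mul(2, Add(5, Mul(-1, 1))), -4), Mul(Function('Z')(-3, 3), Add(Add(-5, -10), Mul(Add(6, Mul(-1, 5)), Pow(7, -1))))) = Add(Add(Mul(2, Add(5, Mul(-1, 1))), -4), Mul(Rational(8, 5), Add(Add(-5, -10), Mul(Add(6, Mul(-1, 5)), Pow(7, -1))))) = Add(Add(Mul(2, Add(5, -1)), -4), Mul(Rational(8, 5), Add(-15, Mul(Add(6, -5), Rational(1, 7))))) = Add(Add(Mul(2, 4), -4), Mul(Rational(8, 5), Add(-15, Mul(1, Rational(1, 7))))) = Add(Add(8, -4), Mul(Rational(8, 5), Add(-15, Rational(1, 7)))) = Add(4, Mul(Rational(8, 5), Rational(-104, 7))) = Add(4, Rational(-832, 35)) = Rational(-692, 35)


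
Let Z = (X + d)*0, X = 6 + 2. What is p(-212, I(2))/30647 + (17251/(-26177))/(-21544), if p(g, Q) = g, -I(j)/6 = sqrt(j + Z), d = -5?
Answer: -119030253659/17283599005336 ≈ -0.0068869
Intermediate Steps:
X = 8
Z = 0 (Z = (8 - 5)*0 = 3*0 = 0)
I(j) = -6*sqrt(j) (I(j) = -6*sqrt(j + 0) = -6*sqrt(j))
p(-212, I(2))/30647 + (17251/(-26177))/(-21544) = -212/30647 + (17251/(-26177))/(-21544) = -212*1/30647 + (17251*(-1/26177))*(-1/21544) = -212/30647 - 17251/26177*(-1/21544) = -212/30647 + 17251/563957288 = -119030253659/17283599005336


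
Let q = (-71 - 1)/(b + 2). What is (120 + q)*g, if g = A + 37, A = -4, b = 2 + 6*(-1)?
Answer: 5148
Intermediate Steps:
b = -4 (b = 2 - 6 = -4)
q = 36 (q = (-71 - 1)/(-4 + 2) = -72/(-2) = -72*(-½) = 36)
g = 33 (g = -4 + 37 = 33)
(120 + q)*g = (120 + 36)*33 = 156*33 = 5148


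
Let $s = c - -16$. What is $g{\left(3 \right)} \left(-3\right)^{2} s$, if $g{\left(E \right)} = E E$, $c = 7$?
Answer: $1863$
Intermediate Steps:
$g{\left(E \right)} = E^{2}$
$s = 23$ ($s = 7 - -16 = 7 + 16 = 23$)
$g{\left(3 \right)} \left(-3\right)^{2} s = 3^{2} \left(-3\right)^{2} \cdot 23 = 9 \cdot 9 \cdot 23 = 81 \cdot 23 = 1863$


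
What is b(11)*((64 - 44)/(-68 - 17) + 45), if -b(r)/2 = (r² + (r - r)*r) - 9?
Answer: -170464/17 ≈ -10027.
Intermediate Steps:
b(r) = 18 - 2*r² (b(r) = -2*((r² + (r - r)*r) - 9) = -2*((r² + 0*r) - 9) = -2*((r² + 0) - 9) = -2*(r² - 9) = -2*(-9 + r²) = 18 - 2*r²)
b(11)*((64 - 44)/(-68 - 17) + 45) = (18 - 2*11²)*((64 - 44)/(-68 - 17) + 45) = (18 - 2*121)*(20/(-85) + 45) = (18 - 242)*(20*(-1/85) + 45) = -224*(-4/17 + 45) = -224*761/17 = -170464/17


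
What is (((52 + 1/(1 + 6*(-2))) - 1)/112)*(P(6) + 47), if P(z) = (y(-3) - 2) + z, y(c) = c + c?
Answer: 225/11 ≈ 20.455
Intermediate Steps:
y(c) = 2*c
P(z) = -8 + z (P(z) = (2*(-3) - 2) + z = (-6 - 2) + z = -8 + z)
(((52 + 1/(1 + 6*(-2))) - 1)/112)*(P(6) + 47) = (((52 + 1/(1 + 6*(-2))) - 1)/112)*((-8 + 6) + 47) = (((52 + 1/(1 - 12)) - 1)*(1/112))*(-2 + 47) = (((52 + 1/(-11)) - 1)*(1/112))*45 = (((52 - 1/11) - 1)*(1/112))*45 = ((571/11 - 1)*(1/112))*45 = ((560/11)*(1/112))*45 = (5/11)*45 = 225/11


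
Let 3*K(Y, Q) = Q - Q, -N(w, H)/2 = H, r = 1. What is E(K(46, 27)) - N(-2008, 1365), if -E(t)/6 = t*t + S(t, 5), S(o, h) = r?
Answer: 2724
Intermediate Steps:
N(w, H) = -2*H
S(o, h) = 1
K(Y, Q) = 0 (K(Y, Q) = (Q - Q)/3 = (⅓)*0 = 0)
E(t) = -6 - 6*t² (E(t) = -6*(t*t + 1) = -6*(t² + 1) = -6*(1 + t²) = -6 - 6*t²)
E(K(46, 27)) - N(-2008, 1365) = (-6 - 6*0²) - (-2)*1365 = (-6 - 6*0) - 1*(-2730) = (-6 + 0) + 2730 = -6 + 2730 = 2724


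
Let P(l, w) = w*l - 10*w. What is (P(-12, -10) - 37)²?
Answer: 33489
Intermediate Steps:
P(l, w) = -10*w + l*w (P(l, w) = l*w - 10*w = -10*w + l*w)
(P(-12, -10) - 37)² = (-10*(-10 - 12) - 37)² = (-10*(-22) - 37)² = (220 - 37)² = 183² = 33489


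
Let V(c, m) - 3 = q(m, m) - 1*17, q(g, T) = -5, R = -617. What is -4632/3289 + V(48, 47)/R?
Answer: -2795453/2029313 ≈ -1.3775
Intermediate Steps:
V(c, m) = -19 (V(c, m) = 3 + (-5 - 1*17) = 3 + (-5 - 17) = 3 - 22 = -19)
-4632/3289 + V(48, 47)/R = -4632/3289 - 19/(-617) = -4632*1/3289 - 19*(-1/617) = -4632/3289 + 19/617 = -2795453/2029313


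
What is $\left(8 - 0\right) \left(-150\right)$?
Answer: $-1200$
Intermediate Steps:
$\left(8 - 0\right) \left(-150\right) = \left(8 + 0\right) \left(-150\right) = 8 \left(-150\right) = -1200$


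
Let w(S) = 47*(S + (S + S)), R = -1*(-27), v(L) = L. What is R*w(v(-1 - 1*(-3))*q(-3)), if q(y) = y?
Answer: -22842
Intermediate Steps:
R = 27
w(S) = 141*S (w(S) = 47*(S + 2*S) = 47*(3*S) = 141*S)
R*w(v(-1 - 1*(-3))*q(-3)) = 27*(141*((-1 - 1*(-3))*(-3))) = 27*(141*((-1 + 3)*(-3))) = 27*(141*(2*(-3))) = 27*(141*(-6)) = 27*(-846) = -22842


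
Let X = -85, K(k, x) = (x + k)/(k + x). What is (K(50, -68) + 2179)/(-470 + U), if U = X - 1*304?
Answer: -2180/859 ≈ -2.5378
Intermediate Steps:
K(k, x) = 1 (K(k, x) = (k + x)/(k + x) = 1)
U = -389 (U = -85 - 1*304 = -85 - 304 = -389)
(K(50, -68) + 2179)/(-470 + U) = (1 + 2179)/(-470 - 389) = 2180/(-859) = 2180*(-1/859) = -2180/859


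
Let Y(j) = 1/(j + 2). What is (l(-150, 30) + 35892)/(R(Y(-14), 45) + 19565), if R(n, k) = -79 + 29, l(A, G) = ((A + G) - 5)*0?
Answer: 11964/6505 ≈ 1.8392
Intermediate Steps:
Y(j) = 1/(2 + j)
l(A, G) = 0 (l(A, G) = (-5 + A + G)*0 = 0)
R(n, k) = -50
(l(-150, 30) + 35892)/(R(Y(-14), 45) + 19565) = (0 + 35892)/(-50 + 19565) = 35892/19515 = 35892*(1/19515) = 11964/6505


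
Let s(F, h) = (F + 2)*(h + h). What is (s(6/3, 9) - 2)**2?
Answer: 4900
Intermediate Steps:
s(F, h) = 2*h*(2 + F) (s(F, h) = (2 + F)*(2*h) = 2*h*(2 + F))
(s(6/3, 9) - 2)**2 = (2*9*(2 + 6/3) - 2)**2 = (2*9*(2 + 6*(1/3)) - 2)**2 = (2*9*(2 + 2) - 2)**2 = (2*9*4 - 2)**2 = (72 - 2)**2 = 70**2 = 4900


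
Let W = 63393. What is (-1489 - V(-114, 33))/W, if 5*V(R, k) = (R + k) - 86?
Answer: -2426/105655 ≈ -0.022962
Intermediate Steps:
V(R, k) = -86/5 + R/5 + k/5 (V(R, k) = ((R + k) - 86)/5 = (-86 + R + k)/5 = -86/5 + R/5 + k/5)
(-1489 - V(-114, 33))/W = (-1489 - (-86/5 + (⅕)*(-114) + (⅕)*33))/63393 = (-1489 - (-86/5 - 114/5 + 33/5))*(1/63393) = (-1489 - 1*(-167/5))*(1/63393) = (-1489 + 167/5)*(1/63393) = -7278/5*1/63393 = -2426/105655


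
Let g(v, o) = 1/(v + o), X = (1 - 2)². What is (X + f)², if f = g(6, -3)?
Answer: 16/9 ≈ 1.7778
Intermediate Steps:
X = 1 (X = (-1)² = 1)
g(v, o) = 1/(o + v)
f = ⅓ (f = 1/(-3 + 6) = 1/3 = ⅓ ≈ 0.33333)
(X + f)² = (1 + ⅓)² = (4/3)² = 16/9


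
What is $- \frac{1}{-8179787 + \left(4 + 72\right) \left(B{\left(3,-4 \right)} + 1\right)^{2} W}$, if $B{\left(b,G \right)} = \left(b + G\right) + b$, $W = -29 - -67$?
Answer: $\frac{1}{8153795} \approx 1.2264 \cdot 10^{-7}$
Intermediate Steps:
$W = 38$ ($W = -29 + 67 = 38$)
$B{\left(b,G \right)} = G + 2 b$ ($B{\left(b,G \right)} = \left(G + b\right) + b = G + 2 b$)
$- \frac{1}{-8179787 + \left(4 + 72\right) \left(B{\left(3,-4 \right)} + 1\right)^{2} W} = - \frac{1}{-8179787 + \left(4 + 72\right) \left(\left(-4 + 2 \cdot 3\right) + 1\right)^{2} \cdot 38} = - \frac{1}{-8179787 + 76 \left(\left(-4 + 6\right) + 1\right)^{2} \cdot 38} = - \frac{1}{-8179787 + 76 \left(2 + 1\right)^{2} \cdot 38} = - \frac{1}{-8179787 + 76 \cdot 3^{2} \cdot 38} = - \frac{1}{-8179787 + 76 \cdot 9 \cdot 38} = - \frac{1}{-8179787 + 684 \cdot 38} = - \frac{1}{-8179787 + 25992} = - \frac{1}{-8153795} = \left(-1\right) \left(- \frac{1}{8153795}\right) = \frac{1}{8153795}$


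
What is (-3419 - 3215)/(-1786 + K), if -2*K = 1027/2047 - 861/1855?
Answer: 33632210/9054531 ≈ 3.7144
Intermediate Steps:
K = -10187/542455 (K = -(1027/2047 - 861/1855)/2 = -(1027*(1/2047) - 861*1/1855)/2 = -(1027/2047 - 123/265)/2 = -½*20374/542455 = -10187/542455 ≈ -0.018779)
(-3419 - 3215)/(-1786 + K) = (-3419 - 3215)/(-1786 - 10187/542455) = -6634/(-968834817/542455) = -6634*(-542455/968834817) = 33632210/9054531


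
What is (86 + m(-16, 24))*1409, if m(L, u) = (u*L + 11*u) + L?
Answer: -70450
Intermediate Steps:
m(L, u) = L + 11*u + L*u (m(L, u) = (L*u + 11*u) + L = (11*u + L*u) + L = L + 11*u + L*u)
(86 + m(-16, 24))*1409 = (86 + (-16 + 11*24 - 16*24))*1409 = (86 + (-16 + 264 - 384))*1409 = (86 - 136)*1409 = -50*1409 = -70450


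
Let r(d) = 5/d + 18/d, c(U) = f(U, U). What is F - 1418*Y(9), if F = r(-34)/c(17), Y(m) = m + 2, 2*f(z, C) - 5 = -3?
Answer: -530355/34 ≈ -15599.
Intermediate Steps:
f(z, C) = 1 (f(z, C) = 5/2 + (1/2)*(-3) = 5/2 - 3/2 = 1)
c(U) = 1
r(d) = 23/d
Y(m) = 2 + m
F = -23/34 (F = (23/(-34))/1 = (23*(-1/34))*1 = -23/34*1 = -23/34 ≈ -0.67647)
F - 1418*Y(9) = -23/34 - 1418*(2 + 9) = -23/34 - 1418*11 = -23/34 - 15598 = -530355/34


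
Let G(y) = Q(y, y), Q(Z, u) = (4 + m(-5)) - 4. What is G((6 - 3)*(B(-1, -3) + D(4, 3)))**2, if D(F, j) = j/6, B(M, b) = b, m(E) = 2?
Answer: 4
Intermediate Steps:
D(F, j) = j/6 (D(F, j) = j*(1/6) = j/6)
Q(Z, u) = 2 (Q(Z, u) = (4 + 2) - 4 = 6 - 4 = 2)
G(y) = 2
G((6 - 3)*(B(-1, -3) + D(4, 3)))**2 = 2**2 = 4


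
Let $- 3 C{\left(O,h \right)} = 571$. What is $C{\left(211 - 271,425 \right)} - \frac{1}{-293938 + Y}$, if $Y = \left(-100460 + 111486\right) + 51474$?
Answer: $- \frac{14683455}{77146} \approx -190.33$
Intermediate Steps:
$C{\left(O,h \right)} = - \frac{571}{3}$ ($C{\left(O,h \right)} = \left(- \frac{1}{3}\right) 571 = - \frac{571}{3}$)
$Y = 62500$ ($Y = 11026 + 51474 = 62500$)
$C{\left(211 - 271,425 \right)} - \frac{1}{-293938 + Y} = - \frac{571}{3} - \frac{1}{-293938 + 62500} = - \frac{571}{3} - \frac{1}{-231438} = - \frac{571}{3} - - \frac{1}{231438} = - \frac{571}{3} + \frac{1}{231438} = - \frac{14683455}{77146}$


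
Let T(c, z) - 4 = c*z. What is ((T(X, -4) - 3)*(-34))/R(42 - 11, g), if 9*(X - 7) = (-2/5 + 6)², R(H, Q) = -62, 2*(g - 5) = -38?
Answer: -156587/6975 ≈ -22.450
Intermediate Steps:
g = -14 (g = 5 + (½)*(-38) = 5 - 19 = -14)
X = 2359/225 (X = 7 + (-2/5 + 6)²/9 = 7 + (-2*⅕ + 6)²/9 = 7 + (-⅖ + 6)²/9 = 7 + (28/5)²/9 = 7 + (⅑)*(784/25) = 7 + 784/225 = 2359/225 ≈ 10.484)
T(c, z) = 4 + c*z
((T(X, -4) - 3)*(-34))/R(42 - 11, g) = (((4 + (2359/225)*(-4)) - 3)*(-34))/(-62) = (((4 - 9436/225) - 3)*(-34))*(-1/62) = ((-8536/225 - 3)*(-34))*(-1/62) = -9211/225*(-34)*(-1/62) = (313174/225)*(-1/62) = -156587/6975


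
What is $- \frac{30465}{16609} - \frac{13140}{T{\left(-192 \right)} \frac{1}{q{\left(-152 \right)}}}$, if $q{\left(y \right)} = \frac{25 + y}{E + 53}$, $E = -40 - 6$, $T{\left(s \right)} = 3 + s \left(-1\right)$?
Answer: $\frac{1845012153}{1511419} \approx 1220.7$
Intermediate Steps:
$T{\left(s \right)} = 3 - s$
$E = -46$ ($E = -40 - 6 = -46$)
$q{\left(y \right)} = \frac{25}{7} + \frac{y}{7}$ ($q{\left(y \right)} = \frac{25 + y}{-46 + 53} = \frac{25 + y}{7} = \left(25 + y\right) \frac{1}{7} = \frac{25}{7} + \frac{y}{7}$)
$- \frac{30465}{16609} - \frac{13140}{T{\left(-192 \right)} \frac{1}{q{\left(-152 \right)}}} = - \frac{30465}{16609} - \frac{13140}{\left(3 - -192\right) \frac{1}{\frac{25}{7} + \frac{1}{7} \left(-152\right)}} = \left(-30465\right) \frac{1}{16609} - \frac{13140}{\left(3 + 192\right) \frac{1}{\frac{25}{7} - \frac{152}{7}}} = - \frac{30465}{16609} - \frac{13140}{195 \frac{1}{- \frac{127}{7}}} = - \frac{30465}{16609} - \frac{13140}{195 \left(- \frac{7}{127}\right)} = - \frac{30465}{16609} - \frac{13140}{- \frac{1365}{127}} = - \frac{30465}{16609} - - \frac{111252}{91} = - \frac{30465}{16609} + \frac{111252}{91} = \frac{1845012153}{1511419}$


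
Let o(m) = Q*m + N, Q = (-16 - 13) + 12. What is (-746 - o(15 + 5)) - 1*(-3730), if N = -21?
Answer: 3345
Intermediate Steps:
Q = -17 (Q = -29 + 12 = -17)
o(m) = -21 - 17*m (o(m) = -17*m - 21 = -21 - 17*m)
(-746 - o(15 + 5)) - 1*(-3730) = (-746 - (-21 - 17*(15 + 5))) - 1*(-3730) = (-746 - (-21 - 17*20)) + 3730 = (-746 - (-21 - 340)) + 3730 = (-746 - 1*(-361)) + 3730 = (-746 + 361) + 3730 = -385 + 3730 = 3345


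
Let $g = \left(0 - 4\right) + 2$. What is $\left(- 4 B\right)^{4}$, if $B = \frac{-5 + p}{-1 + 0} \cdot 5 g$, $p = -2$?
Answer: $6146560000$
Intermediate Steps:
$g = -2$ ($g = -4 + 2 = -2$)
$B = -70$ ($B = \frac{-5 - 2}{-1 + 0} \cdot 5 \left(-2\right) = - \frac{7}{-1} \cdot 5 \left(-2\right) = \left(-7\right) \left(-1\right) 5 \left(-2\right) = 7 \cdot 5 \left(-2\right) = 35 \left(-2\right) = -70$)
$\left(- 4 B\right)^{4} = \left(\left(-4\right) \left(-70\right)\right)^{4} = 280^{4} = 6146560000$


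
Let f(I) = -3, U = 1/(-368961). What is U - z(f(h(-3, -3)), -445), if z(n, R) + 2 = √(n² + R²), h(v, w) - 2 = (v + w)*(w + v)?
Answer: 737921/368961 - √198034 ≈ -443.01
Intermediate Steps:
h(v, w) = 2 + (v + w)² (h(v, w) = 2 + (v + w)*(w + v) = 2 + (v + w)*(v + w) = 2 + (v + w)²)
U = -1/368961 ≈ -2.7103e-6
z(n, R) = -2 + √(R² + n²) (z(n, R) = -2 + √(n² + R²) = -2 + √(R² + n²))
U - z(f(h(-3, -3)), -445) = -1/368961 - (-2 + √((-445)² + (-3)²)) = -1/368961 - (-2 + √(198025 + 9)) = -1/368961 - (-2 + √198034) = -1/368961 + (2 - √198034) = 737921/368961 - √198034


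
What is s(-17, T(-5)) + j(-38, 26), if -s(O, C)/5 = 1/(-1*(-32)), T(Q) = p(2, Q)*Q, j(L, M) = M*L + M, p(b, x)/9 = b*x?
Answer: -30789/32 ≈ -962.16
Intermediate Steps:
p(b, x) = 9*b*x (p(b, x) = 9*(b*x) = 9*b*x)
j(L, M) = M + L*M (j(L, M) = L*M + M = M + L*M)
T(Q) = 18*Q² (T(Q) = (9*2*Q)*Q = (18*Q)*Q = 18*Q²)
s(O, C) = -5/32 (s(O, C) = -5/((-1*(-32))) = -5/32)
s(-17, T(-5)) + j(-38, 26) = -5/32 + 26*(1 - 38) = -5/32 + 26*(-37) = -5/32 - 962 = -30789/32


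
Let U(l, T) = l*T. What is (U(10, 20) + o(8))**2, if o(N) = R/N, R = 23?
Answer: 2634129/64 ≈ 41158.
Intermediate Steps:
o(N) = 23/N
U(l, T) = T*l
(U(10, 20) + o(8))**2 = (20*10 + 23/8)**2 = (200 + 23*(1/8))**2 = (200 + 23/8)**2 = (1623/8)**2 = 2634129/64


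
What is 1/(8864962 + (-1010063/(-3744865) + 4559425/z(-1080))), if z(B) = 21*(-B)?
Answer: 16986707640/150589937201575973 ≈ 1.1280e-7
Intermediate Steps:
z(B) = -21*B
1/(8864962 + (-1010063/(-3744865) + 4559425/z(-1080))) = 1/(8864962 + (-1010063/(-3744865) + 4559425/((-21*(-1080))))) = 1/(8864962 + (-1010063*(-1/3744865) + 4559425/22680)) = 1/(8864962 + (1010063/3744865 + 4559425*(1/22680))) = 1/(8864962 + (1010063/3744865 + 911885/4536)) = 1/(8864962 + 3419467866293/16986707640) = 1/(150589937201575973/16986707640) = 16986707640/150589937201575973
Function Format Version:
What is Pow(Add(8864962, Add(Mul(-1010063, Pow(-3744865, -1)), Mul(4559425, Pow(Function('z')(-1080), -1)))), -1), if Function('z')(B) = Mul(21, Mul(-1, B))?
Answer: Rational(16986707640, 150589937201575973) ≈ 1.1280e-7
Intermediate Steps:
Function('z')(B) = Mul(-21, B)
Pow(Add(8864962, Add(Mul(-1010063, Pow(-3744865, -1)), Mul(4559425, Pow(Function('z')(-1080), -1)))), -1) = Pow(Add(8864962, Add(Mul(-1010063, Pow(-3744865, -1)), Mul(4559425, Pow(Mul(-21, -1080), -1)))), -1) = Pow(Add(8864962, Add(Mul(-1010063, Rational(-1, 3744865)), Mul(4559425, Pow(22680, -1)))), -1) = Pow(Add(8864962, Add(Rational(1010063, 3744865), Mul(4559425, Rational(1, 22680)))), -1) = Pow(Add(8864962, Add(Rational(1010063, 3744865), Rational(911885, 4536))), -1) = Pow(Add(8864962, Rational(3419467866293, 16986707640)), -1) = Pow(Rational(150589937201575973, 16986707640), -1) = Rational(16986707640, 150589937201575973)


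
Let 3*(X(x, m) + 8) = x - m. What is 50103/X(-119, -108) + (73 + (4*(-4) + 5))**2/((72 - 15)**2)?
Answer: -488219401/113715 ≈ -4293.4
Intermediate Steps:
X(x, m) = -8 - m/3 + x/3 (X(x, m) = -8 + (x - m)/3 = -8 + (-m/3 + x/3) = -8 - m/3 + x/3)
50103/X(-119, -108) + (73 + (4*(-4) + 5))**2/((72 - 15)**2) = 50103/(-8 - 1/3*(-108) + (1/3)*(-119)) + (73 + (4*(-4) + 5))**2/((72 - 15)**2) = 50103/(-8 + 36 - 119/3) + (73 + (-16 + 5))**2/(57**2) = 50103/(-35/3) + (73 - 11)**2/3249 = 50103*(-3/35) + 62**2*(1/3249) = -150309/35 + 3844*(1/3249) = -150309/35 + 3844/3249 = -488219401/113715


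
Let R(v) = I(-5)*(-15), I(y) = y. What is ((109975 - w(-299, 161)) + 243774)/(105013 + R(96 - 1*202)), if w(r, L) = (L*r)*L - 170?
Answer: 4052149/52544 ≈ 77.119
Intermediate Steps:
w(r, L) = -170 + r*L**2 (w(r, L) = r*L**2 - 170 = -170 + r*L**2)
R(v) = 75 (R(v) = -5*(-15) = 75)
((109975 - w(-299, 161)) + 243774)/(105013 + R(96 - 1*202)) = ((109975 - (-170 - 299*161**2)) + 243774)/(105013 + 75) = ((109975 - (-170 - 299*25921)) + 243774)/105088 = ((109975 - (-170 - 7750379)) + 243774)*(1/105088) = ((109975 - 1*(-7750549)) + 243774)*(1/105088) = ((109975 + 7750549) + 243774)*(1/105088) = (7860524 + 243774)*(1/105088) = 8104298*(1/105088) = 4052149/52544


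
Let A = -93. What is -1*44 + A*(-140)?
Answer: 12976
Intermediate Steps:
-1*44 + A*(-140) = -1*44 - 93*(-140) = -44 + 13020 = 12976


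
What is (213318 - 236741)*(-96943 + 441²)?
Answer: -2284632574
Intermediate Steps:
(213318 - 236741)*(-96943 + 441²) = -23423*(-96943 + 194481) = -23423*97538 = -2284632574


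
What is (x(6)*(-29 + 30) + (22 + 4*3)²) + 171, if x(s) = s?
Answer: 1333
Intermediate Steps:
(x(6)*(-29 + 30) + (22 + 4*3)²) + 171 = (6*(-29 + 30) + (22 + 4*3)²) + 171 = (6*1 + (22 + 12)²) + 171 = (6 + 34²) + 171 = (6 + 1156) + 171 = 1162 + 171 = 1333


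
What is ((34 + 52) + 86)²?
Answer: 29584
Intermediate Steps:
((34 + 52) + 86)² = (86 + 86)² = 172² = 29584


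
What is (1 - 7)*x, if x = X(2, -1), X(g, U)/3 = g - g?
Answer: 0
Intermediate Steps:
X(g, U) = 0 (X(g, U) = 3*(g - g) = 3*0 = 0)
x = 0
(1 - 7)*x = (1 - 7)*0 = -6*0 = 0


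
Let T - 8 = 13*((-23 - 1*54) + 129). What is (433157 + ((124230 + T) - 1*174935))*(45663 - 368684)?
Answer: -123760973856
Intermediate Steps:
T = 684 (T = 8 + 13*((-23 - 1*54) + 129) = 8 + 13*((-23 - 54) + 129) = 8 + 13*(-77 + 129) = 8 + 13*52 = 8 + 676 = 684)
(433157 + ((124230 + T) - 1*174935))*(45663 - 368684) = (433157 + ((124230 + 684) - 1*174935))*(45663 - 368684) = (433157 + (124914 - 174935))*(-323021) = (433157 - 50021)*(-323021) = 383136*(-323021) = -123760973856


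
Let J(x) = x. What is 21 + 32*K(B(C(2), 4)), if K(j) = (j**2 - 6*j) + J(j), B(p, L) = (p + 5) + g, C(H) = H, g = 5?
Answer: 2709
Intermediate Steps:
B(p, L) = 10 + p (B(p, L) = (p + 5) + 5 = (5 + p) + 5 = 10 + p)
K(j) = j**2 - 5*j (K(j) = (j**2 - 6*j) + j = j**2 - 5*j)
21 + 32*K(B(C(2), 4)) = 21 + 32*((10 + 2)*(-5 + (10 + 2))) = 21 + 32*(12*(-5 + 12)) = 21 + 32*(12*7) = 21 + 32*84 = 21 + 2688 = 2709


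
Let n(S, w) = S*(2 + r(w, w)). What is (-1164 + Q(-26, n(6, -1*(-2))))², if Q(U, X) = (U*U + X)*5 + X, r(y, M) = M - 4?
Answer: 4910656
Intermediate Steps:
r(y, M) = -4 + M
n(S, w) = S*(-2 + w) (n(S, w) = S*(2 + (-4 + w)) = S*(-2 + w))
Q(U, X) = 5*U² + 6*X (Q(U, X) = (U² + X)*5 + X = (X + U²)*5 + X = (5*X + 5*U²) + X = 5*U² + 6*X)
(-1164 + Q(-26, n(6, -1*(-2))))² = (-1164 + (5*(-26)² + 6*(6*(-2 - 1*(-2)))))² = (-1164 + (5*676 + 6*(6*(-2 + 2))))² = (-1164 + (3380 + 6*(6*0)))² = (-1164 + (3380 + 6*0))² = (-1164 + (3380 + 0))² = (-1164 + 3380)² = 2216² = 4910656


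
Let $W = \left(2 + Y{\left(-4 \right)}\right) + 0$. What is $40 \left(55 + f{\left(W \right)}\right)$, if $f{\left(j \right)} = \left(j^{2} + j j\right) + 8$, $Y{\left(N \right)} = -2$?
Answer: $2520$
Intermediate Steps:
$W = 0$ ($W = \left(2 - 2\right) + 0 = 0 + 0 = 0$)
$f{\left(j \right)} = 8 + 2 j^{2}$ ($f{\left(j \right)} = \left(j^{2} + j^{2}\right) + 8 = 2 j^{2} + 8 = 8 + 2 j^{2}$)
$40 \left(55 + f{\left(W \right)}\right) = 40 \left(55 + \left(8 + 2 \cdot 0^{2}\right)\right) = 40 \left(55 + \left(8 + 2 \cdot 0\right)\right) = 40 \left(55 + \left(8 + 0\right)\right) = 40 \left(55 + 8\right) = 40 \cdot 63 = 2520$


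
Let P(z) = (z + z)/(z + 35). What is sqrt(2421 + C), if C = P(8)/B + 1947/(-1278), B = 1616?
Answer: sqrt(8281715574914646)/1850118 ≈ 49.188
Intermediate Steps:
P(z) = 2*z/(35 + z) (P(z) = (2*z)/(35 + z) = 2*z/(35 + z))
C = -2818181/1850118 (C = (2*8/(35 + 8))/1616 + 1947/(-1278) = (2*8/43)*(1/1616) + 1947*(-1/1278) = (2*8*(1/43))*(1/1616) - 649/426 = (16/43)*(1/1616) - 649/426 = 1/4343 - 649/426 = -2818181/1850118 ≈ -1.5232)
sqrt(2421 + C) = sqrt(2421 - 2818181/1850118) = sqrt(4476317497/1850118) = sqrt(8281715574914646)/1850118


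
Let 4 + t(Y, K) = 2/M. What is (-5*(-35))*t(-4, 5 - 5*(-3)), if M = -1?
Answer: -1050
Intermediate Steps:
t(Y, K) = -6 (t(Y, K) = -4 + 2/(-1) = -4 + 2*(-1) = -4 - 2 = -6)
(-5*(-35))*t(-4, 5 - 5*(-3)) = -5*(-35)*(-6) = 175*(-6) = -1050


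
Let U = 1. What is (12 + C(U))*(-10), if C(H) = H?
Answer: -130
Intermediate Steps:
(12 + C(U))*(-10) = (12 + 1)*(-10) = 13*(-10) = -130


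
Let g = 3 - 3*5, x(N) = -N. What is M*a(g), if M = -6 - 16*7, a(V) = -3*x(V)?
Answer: 4248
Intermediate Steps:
g = -12 (g = 3 - 1*15 = 3 - 15 = -12)
a(V) = 3*V (a(V) = -(-3)*V = 3*V)
M = -118 (M = -6 - 112 = -118)
M*a(g) = -354*(-12) = -118*(-36) = 4248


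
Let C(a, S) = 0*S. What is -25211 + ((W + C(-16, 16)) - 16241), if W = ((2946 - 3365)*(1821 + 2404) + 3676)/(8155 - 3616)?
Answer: -189917227/4539 ≈ -41841.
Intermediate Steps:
C(a, S) = 0
W = -1766599/4539 (W = (-419*4225 + 3676)/4539 = (-1770275 + 3676)*(1/4539) = -1766599*1/4539 = -1766599/4539 ≈ -389.20)
-25211 + ((W + C(-16, 16)) - 16241) = -25211 + ((-1766599/4539 + 0) - 16241) = -25211 + (-1766599/4539 - 16241) = -25211 - 75484498/4539 = -189917227/4539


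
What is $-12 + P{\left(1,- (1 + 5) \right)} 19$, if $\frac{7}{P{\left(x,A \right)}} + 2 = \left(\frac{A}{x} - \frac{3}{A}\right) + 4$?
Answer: $-50$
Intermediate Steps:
$P{\left(x,A \right)} = \frac{7}{2 - \frac{3}{A} + \frac{A}{x}}$ ($P{\left(x,A \right)} = \frac{7}{-2 + \left(\left(\frac{A}{x} - \frac{3}{A}\right) + 4\right)} = \frac{7}{-2 + \left(\left(- \frac{3}{A} + \frac{A}{x}\right) + 4\right)} = \frac{7}{-2 + \left(4 - \frac{3}{A} + \frac{A}{x}\right)} = \frac{7}{2 - \frac{3}{A} + \frac{A}{x}}$)
$-12 + P{\left(1,- (1 + 5) \right)} 19 = -12 + 7 \left(- (1 + 5)\right) 1 \frac{1}{\left(- (1 + 5)\right)^{2} - 3 + 2 \left(- (1 + 5)\right) 1} \cdot 19 = -12 + 7 \left(\left(-1\right) 6\right) 1 \frac{1}{\left(\left(-1\right) 6\right)^{2} - 3 + 2 \left(\left(-1\right) 6\right) 1} \cdot 19 = -12 + 7 \left(-6\right) 1 \frac{1}{\left(-6\right)^{2} - 3 + 2 \left(-6\right) 1} \cdot 19 = -12 + 7 \left(-6\right) 1 \frac{1}{36 - 3 - 12} \cdot 19 = -12 + 7 \left(-6\right) 1 \cdot \frac{1}{21} \cdot 19 = -12 - 38 = -50$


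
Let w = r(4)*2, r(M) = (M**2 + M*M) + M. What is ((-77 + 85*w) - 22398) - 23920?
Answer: -40275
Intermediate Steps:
r(M) = M + 2*M**2 (r(M) = (M**2 + M**2) + M = 2*M**2 + M = M + 2*M**2)
w = 72 (w = (4*(1 + 2*4))*2 = (4*(1 + 8))*2 = (4*9)*2 = 36*2 = 72)
((-77 + 85*w) - 22398) - 23920 = ((-77 + 85*72) - 22398) - 23920 = ((-77 + 6120) - 22398) - 23920 = (6043 - 22398) - 23920 = -16355 - 23920 = -40275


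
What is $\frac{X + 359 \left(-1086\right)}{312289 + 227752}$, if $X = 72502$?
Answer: $- \frac{317372}{540041} \approx -0.58768$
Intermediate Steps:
$\frac{X + 359 \left(-1086\right)}{312289 + 227752} = \frac{72502 + 359 \left(-1086\right)}{312289 + 227752} = \frac{72502 - 389874}{540041} = \left(-317372\right) \frac{1}{540041} = - \frac{317372}{540041}$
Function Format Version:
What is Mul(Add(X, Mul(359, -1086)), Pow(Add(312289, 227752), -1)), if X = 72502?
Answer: Rational(-317372, 540041) ≈ -0.58768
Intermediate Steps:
Mul(Add(X, Mul(359, -1086)), Pow(Add(312289, 227752), -1)) = Mul(Add(72502, Mul(359, -1086)), Pow(Add(312289, 227752), -1)) = Mul(Add(72502, -389874), Pow(540041, -1)) = Mul(-317372, Rational(1, 540041)) = Rational(-317372, 540041)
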